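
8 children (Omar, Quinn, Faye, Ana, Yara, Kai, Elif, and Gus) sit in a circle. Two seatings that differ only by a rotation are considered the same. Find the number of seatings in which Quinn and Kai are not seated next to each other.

Without the restriction there are (7)! = 5040 seatings.
Seatings with Quinn beside Kai: treat them as a block with 2 internal orders, giving 2 × (6)! = 1440.
Subtracting, 5040 − 1440 = 3600.

3600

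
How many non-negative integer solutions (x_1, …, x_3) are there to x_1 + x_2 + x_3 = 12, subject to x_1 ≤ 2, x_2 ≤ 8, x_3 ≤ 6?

12

Without the upper bounds there are C(14,2) = 91 ways to split 12 among 3 variables.
Subtract solutions that violate a single cap (substitute x_i' = x_i − (cap_i+1)): x_1 ≥ 3 gives C(11,2) = 55; x_2 ≥ 9 gives C(5,2) = 10; x_3 ≥ 7 gives C(7,2) = 21. Together 86.
Add back pairs where two caps are both exceeded: 1 + 6 + 0 = 7.
By inclusion–exclusion the count is 91 − 86 + 7 = 12.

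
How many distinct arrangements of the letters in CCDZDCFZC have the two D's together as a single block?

Treat the 2 copies of D as a single block. The multiset to arrange is then {DD, C, C, C, C, F, Z, Z}, 8 items in all.
That gives (8)!/(4!·2!) = 840 arrangements.

840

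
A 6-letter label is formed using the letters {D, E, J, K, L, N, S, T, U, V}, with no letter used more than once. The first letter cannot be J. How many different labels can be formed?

The first letter has 10−1 = 9 choices (anything except J).
The remaining 5 letters are filled from the other 9 symbols without repetition: 9 × 8 × 7 × 6 × 5 = 15120.
Total: 9 × 15120 = 136080.

136080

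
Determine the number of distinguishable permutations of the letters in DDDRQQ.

Letter multiplicities in DDDRQQ: D×3, Q×2, R×1.
The number of distinct arrangements is 6!/(3!·2!) = 720/12 = 60.

60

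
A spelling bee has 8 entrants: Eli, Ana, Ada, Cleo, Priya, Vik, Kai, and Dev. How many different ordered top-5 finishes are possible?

6720

This is an ordered selection of 5 from 8: P(8,5).
That gives 8 × 7 × 6 × 5 × 4 = 6720.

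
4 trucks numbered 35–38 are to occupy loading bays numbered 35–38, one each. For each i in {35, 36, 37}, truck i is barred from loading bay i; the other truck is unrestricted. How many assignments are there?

Let Aᵢ (for i ∈ {35, 36, 37}) be the placements that put truck i in its forbidden loading bay. Any j of these fix j positions, leaving (4−j)! ways to fill the rest, and there are C(3,j) ways to pick which j.
By inclusion–exclusion, the number of valid placements is Σ_{j=0}^{3} (−1)^j C(3,j)·(4−j)!.
Computing: 24 − 18 + 6 − 1 = 11.

11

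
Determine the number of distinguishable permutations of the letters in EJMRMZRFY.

EJMRMZRFY has 9 letters with M appearing twice and R appearing twice.
The number of distinct arrangements is 9!/(2!·2!) = 362880/4 = 90720.

90720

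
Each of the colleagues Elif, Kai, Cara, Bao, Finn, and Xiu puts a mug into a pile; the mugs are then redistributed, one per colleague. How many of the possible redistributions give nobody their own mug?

265

Count assignments avoiding every fixed point. For any j of the 6 colleagues fixed to their own mug, the other 6−j can be arranged in (6−j)! ways.
By inclusion–exclusion this is Σ_{j=0}^{6} (−1)^j C(6,j)·(6−j)!.
Computing: 720 − 720 + 360 − 120 + 30 − 6 + 1 = 265.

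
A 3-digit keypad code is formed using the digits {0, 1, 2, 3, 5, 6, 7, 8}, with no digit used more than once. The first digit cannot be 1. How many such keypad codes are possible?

294

The first digit has 8−1 = 7 choices (anything except 1).
The remaining 2 digits are filled from the other 7 symbols without repetition: 7 × 6 = 42.
Total: 7 × 42 = 294.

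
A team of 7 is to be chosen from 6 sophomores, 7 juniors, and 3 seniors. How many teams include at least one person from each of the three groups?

9569

With no constraint there are C(16,7) = 11440 possible selections.
Selections missing a whole group: no sophomores → C(10,7) = 120; no juniors → C(9,7) = 36; no seniors → C(13,7) = 1716.
Add back selections omitting two groups (i.e. drawn from a single group): C(6,7) + C(7,7) + C(3,7) = 1.
By inclusion–exclusion: 11440 − 1872 + 1 = 9569.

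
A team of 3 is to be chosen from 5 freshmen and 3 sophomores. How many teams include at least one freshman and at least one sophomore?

With no constraint there are C(8,3) = 56 possible selections.
Subtract selections that omit an entire group: no freshmen → C(3,3) = 1; no sophomores → C(5,3) = 10.
Both groups omitted at once is impossible, so 56 − 11 = 45.

45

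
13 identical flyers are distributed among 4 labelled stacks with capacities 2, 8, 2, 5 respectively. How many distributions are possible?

27

Ignoring the caps, the number of non-negative solutions to x_1+…+x_4 = 13 is C(16,3) = 560.
Subtract solutions that violate a single cap (substitute x_i' = x_i − (cap_i+1)): x_1 ≥ 3 gives C(13,3) = 286; x_2 ≥ 9 gives C(7,3) = 35; x_3 ≥ 3 gives C(13,3) = 286; x_4 ≥ 6 gives C(10,3) = 120. Together 727.
Add back pairs where two caps are both exceeded: 4 + 120 + 35 + 4 + 0 + 35 = 198.
Subtract triples: 0 + 0 + 4 + 0 = 4.
By inclusion–exclusion the count is 560 − 727 + 198 − 4 = 27.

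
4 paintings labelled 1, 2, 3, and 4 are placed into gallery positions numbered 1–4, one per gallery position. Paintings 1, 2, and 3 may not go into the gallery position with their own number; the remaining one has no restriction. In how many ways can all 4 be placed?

11

Let Aᵢ (for i ∈ {1, 2, 3}) be the placements that put painting i in its forbidden gallery position. Any j of these fix j positions, leaving (4−j)! ways to fill the rest, and there are C(3,j) ways to pick which j.
By inclusion–exclusion, the number of valid placements is Σ_{j=0}^{3} (−1)^j C(3,j)·(4−j)!.
Computing: 24 − 18 + 6 − 1 = 11.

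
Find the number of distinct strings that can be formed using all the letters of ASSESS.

30

Letter multiplicities in ASSESS: A×1, E×1, S×4.
The number of distinct arrangements is 6!/(4!) = 720/24 = 30.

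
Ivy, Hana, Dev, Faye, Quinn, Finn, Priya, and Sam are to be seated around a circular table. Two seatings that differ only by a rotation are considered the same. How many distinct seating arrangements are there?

Fix one person's seat to break rotational symmetry; the remaining 7 people can be arranged in (7)! = 5040 ways.

5040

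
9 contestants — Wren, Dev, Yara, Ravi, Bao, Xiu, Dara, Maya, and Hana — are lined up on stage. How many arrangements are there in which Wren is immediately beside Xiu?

80640

Place the 7 others and the Wren-Xiu pair as 8 objects in a line; the pair has 2 internal arrangements.
So the count is 2·(8)! = 80640.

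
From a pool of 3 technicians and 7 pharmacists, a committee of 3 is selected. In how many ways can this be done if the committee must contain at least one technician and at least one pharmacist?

84

Total 3-person selections from all 10: C(10,3) = 120.
Selections missing a whole group: no technicians → C(7,3) = 35; no pharmacists → C(3,3) = 1.
Both groups omitted at once is impossible, so 120 − 36 = 84.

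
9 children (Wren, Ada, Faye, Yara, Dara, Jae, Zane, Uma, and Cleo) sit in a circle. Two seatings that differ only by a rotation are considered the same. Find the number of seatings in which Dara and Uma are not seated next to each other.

All circular seatings of 9 people number (8)! = 40320.
Seatings with Dara beside Uma: treat them as a block with 2 internal orders, giving 2 × (7)! = 10080.
Subtracting, 40320 − 10080 = 30240.

30240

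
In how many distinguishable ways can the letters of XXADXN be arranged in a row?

XXADXN has 6 letters with X appearing 3 times.
Dividing 6! = 720 by 3! = 6 for the repeated letters gives 120.

120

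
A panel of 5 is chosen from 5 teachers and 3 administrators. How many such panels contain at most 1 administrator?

16

Split by how many administrators are chosen (0 through 1).
Sum: C(3,0)·C(5,5) + C(3,1)·C(5,4) = 1 + 15 = 16.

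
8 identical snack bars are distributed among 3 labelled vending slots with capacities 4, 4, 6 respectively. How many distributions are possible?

Ignoring the caps, the number of non-negative solutions to x_1+…+x_3 = 8 is C(10,2) = 45.
Subtract solutions that violate a single cap (substitute x_i' = x_i − (cap_i+1)): x_1 ≥ 5 gives C(5,2) = 10; x_2 ≥ 5 gives C(5,2) = 10; x_3 ≥ 7 gives C(3,2) = 3. Together 23.
No two caps can be exceeded simultaneously, so the pair terms are all 0.
By inclusion–exclusion the count is 45 − 23 + 0 = 22.

22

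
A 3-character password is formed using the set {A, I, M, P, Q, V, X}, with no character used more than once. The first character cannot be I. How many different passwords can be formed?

The first character has 7−1 = 6 choices (anything except I).
The remaining 2 characters are filled from the other 6 symbols without repetition: 6 × 5 = 30.
Total: 6 × 30 = 180.

180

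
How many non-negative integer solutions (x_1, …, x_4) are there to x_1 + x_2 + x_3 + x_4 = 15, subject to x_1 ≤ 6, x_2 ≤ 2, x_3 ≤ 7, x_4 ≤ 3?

Without the upper bounds there are C(18,3) = 816 ways to split 15 among 4 variables.
Subtract solutions that violate a single cap (substitute x_i' = x_i − (cap_i+1)): x_1 ≥ 7 gives C(11,3) = 165; x_2 ≥ 3 gives C(15,3) = 455; x_3 ≥ 8 gives C(10,3) = 120; x_4 ≥ 4 gives C(14,3) = 364. Together 1104.
Add back pairs where two caps are both exceeded: 56 + 1 + 35 + 35 + 165 + 20 = 312.
Subtract triples: 0 + 4 + 0 + 1 = 5.
By inclusion–exclusion the count is 816 − 1104 + 312 − 5 = 19.

19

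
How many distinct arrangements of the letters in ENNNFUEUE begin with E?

With the first slot taken by E, it remains to arrange the other 8 letters (NNNFUEUE).
Those 8 letters have E appearing twice, N appearing 3 times, and U appearing twice, giving (8)!/(3!·2!·2!) = 1680.

1680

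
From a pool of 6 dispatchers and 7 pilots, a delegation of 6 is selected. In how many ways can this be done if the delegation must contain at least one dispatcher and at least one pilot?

1708

With no constraint there are C(13,6) = 1716 possible selections.
Subtract selections that omit an entire group: no dispatchers → C(7,6) = 7; no pilots → C(6,6) = 1.
Both groups omitted at once is impossible, so 1716 − 8 = 1708.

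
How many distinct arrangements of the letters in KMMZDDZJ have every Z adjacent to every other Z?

1260

Treat the 2 copies of Z as a single block. The multiset to arrange is then {ZZ, D, D, J, K, M, M}, 7 items in all.
That gives (7)!/(2!·2!) = 1260 arrangements.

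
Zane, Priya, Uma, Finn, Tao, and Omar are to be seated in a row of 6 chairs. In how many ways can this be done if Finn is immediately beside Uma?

Glue Finn and Uma into one block (2 internal orders), leaving 5 units to arrange in a row.
That gives 2 × 5! = 2 × 120 = 240.

240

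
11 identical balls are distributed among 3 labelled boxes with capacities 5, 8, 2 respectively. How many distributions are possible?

12

Without the upper bounds there are C(13,2) = 78 ways to split 11 among 3 boxes.
Subtract solutions that violate a single cap (substitute x_i' = x_i − (cap_i+1)): x_1 ≥ 6 gives C(7,2) = 21; x_2 ≥ 9 gives C(4,2) = 6; x_3 ≥ 3 gives C(10,2) = 45. Together 72.
Add back pairs where two caps are both exceeded: 0 + 6 + 0 = 6.
By inclusion–exclusion the count is 78 − 72 + 6 = 12.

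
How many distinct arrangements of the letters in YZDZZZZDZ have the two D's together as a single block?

56

Treat the 2 copies of D as a single block. The multiset to arrange is then {DD, Y, Z, Z, Z, Z, Z, Z}, 8 items in all.
That gives (8)!/(6!) = 56 arrangements.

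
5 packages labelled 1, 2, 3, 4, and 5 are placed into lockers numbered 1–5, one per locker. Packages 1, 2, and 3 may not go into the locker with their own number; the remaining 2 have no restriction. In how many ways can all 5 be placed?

Let Aᵢ (for i ∈ {1, 2, 3}) be the placements that put package i in its forbidden locker. Any j of these fix j positions, leaving (5−j)! ways to fill the rest, and there are C(3,j) ways to pick which j.
By inclusion–exclusion, the number of valid placements is Σ_{j=0}^{3} (−1)^j C(3,j)·(5−j)!.
Computing: 120 − 72 + 18 − 2 = 64.

64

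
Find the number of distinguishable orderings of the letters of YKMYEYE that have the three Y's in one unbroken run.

Treat the 3 copies of Y as a single block. The multiset to arrange is then {YYY, E, E, K, M}, 5 items in all.
That gives (5)!/(2!) = 60 arrangements.

60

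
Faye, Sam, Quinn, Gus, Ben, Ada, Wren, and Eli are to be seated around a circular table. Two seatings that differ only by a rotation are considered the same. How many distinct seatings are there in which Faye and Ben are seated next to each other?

1440

Glue Faye and Ben into a block (2 internal orders). Seating 7 units around a circle gives (6)! arrangements.
So 2 × (6)! = 2 × 720 = 1440.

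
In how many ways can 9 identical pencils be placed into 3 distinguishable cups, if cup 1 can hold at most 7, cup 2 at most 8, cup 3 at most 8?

Without the upper bounds there are C(11,2) = 55 ways to split 9 among 3 cups.
Subtract solutions that violate a single cap (substitute x_i' = x_i − (cap_i+1)): x_1 ≥ 8 gives C(3,2) = 3; x_2 ≥ 9 gives C(2,2) = 1; x_3 ≥ 9 gives C(2,2) = 1. Together 5.
No two caps can be exceeded simultaneously, so the pair terms are all 0.
By inclusion–exclusion the count is 55 − 5 + 0 = 50.

50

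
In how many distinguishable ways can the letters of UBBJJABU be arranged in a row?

1680

UBBJJABU has 8 letters with B appearing 3 times, J appearing twice, and U appearing twice.
Dividing 8! = 40320 by 3!·2!·2! = 24 for the repeated letters gives 1680.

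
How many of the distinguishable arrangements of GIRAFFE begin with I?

360

With the first slot taken by I, it remains to arrange the other 6 letters (GRAFFE).
Those 6 letters have F appearing twice, giving (6)!/(2!) = 360.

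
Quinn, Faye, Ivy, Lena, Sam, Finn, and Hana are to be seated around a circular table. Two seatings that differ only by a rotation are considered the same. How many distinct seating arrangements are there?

720

Around a circle, 7 distinct people have 7!/7 = (6)! = 720 rotationally distinct seatings.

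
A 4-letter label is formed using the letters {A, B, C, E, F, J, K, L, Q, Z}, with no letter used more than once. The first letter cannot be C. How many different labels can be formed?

The first letter has 10−1 = 9 choices (anything except C).
The remaining 3 letters are filled from the other 9 symbols without repetition: 9 × 8 × 7 = 504.
Total: 9 × 504 = 4536.

4536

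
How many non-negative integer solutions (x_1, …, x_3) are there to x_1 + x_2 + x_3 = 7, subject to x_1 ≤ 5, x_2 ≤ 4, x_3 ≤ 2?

12

Without the upper bounds there are C(9,2) = 36 ways to split 7 among 3 variables.
Subtract solutions that violate a single cap (substitute x_i' = x_i − (cap_i+1)): x_1 ≥ 6 gives C(3,2) = 3; x_2 ≥ 5 gives C(4,2) = 6; x_3 ≥ 3 gives C(6,2) = 15. Together 24.
No two caps can be exceeded simultaneously, so the pair terms are all 0.
By inclusion–exclusion the count is 36 − 24 + 0 = 12.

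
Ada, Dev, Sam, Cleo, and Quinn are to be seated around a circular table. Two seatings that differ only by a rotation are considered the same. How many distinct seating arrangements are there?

Fix one person's seat to break rotational symmetry; the remaining 4 people can be arranged in (4)! = 24 ways.

24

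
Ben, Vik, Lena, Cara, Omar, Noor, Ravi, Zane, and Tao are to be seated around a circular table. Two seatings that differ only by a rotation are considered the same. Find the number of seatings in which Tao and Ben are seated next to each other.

Treat {Tao, Ben} as one unit (2 internal orders) and seat the resulting 8 units around the table: (7)! circular arrangements.
So 2 × (7)! = 2 × 5040 = 10080.

10080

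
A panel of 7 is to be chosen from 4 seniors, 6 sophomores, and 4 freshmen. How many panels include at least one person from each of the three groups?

With no constraint there are C(14,7) = 3432 possible selections.
Selections missing a whole group: no seniors → C(10,7) = 120; no sophomores → C(8,7) = 8; no freshmen → C(10,7) = 120.
Add back selections omitting two groups (i.e. drawn from a single group): C(4,7) + C(6,7) + C(4,7) = 0.
By inclusion–exclusion: 3432 − 248 + 0 = 3184.

3184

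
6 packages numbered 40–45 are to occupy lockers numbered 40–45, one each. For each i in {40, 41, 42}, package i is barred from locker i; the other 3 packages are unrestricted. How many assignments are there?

Let Aᵢ (for i ∈ {40, 41, 42}) be the placements that put package i in its forbidden locker. Any j of these fix j positions, leaving (6−j)! ways to fill the rest, and there are C(3,j) ways to pick which j.
By inclusion–exclusion, the number of valid placements is Σ_{j=0}^{3} (−1)^j C(3,j)·(6−j)!.
Computing: 720 − 360 + 72 − 6 = 426.

426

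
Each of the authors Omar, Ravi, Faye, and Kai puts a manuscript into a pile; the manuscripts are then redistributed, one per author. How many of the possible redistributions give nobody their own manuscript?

9

Count assignments avoiding every fixed point. For any j of the 4 authors fixed to their own manuscript, the other 4−j can be arranged in (4−j)! ways.
By inclusion–exclusion this is Σ_{j=0}^{4} (−1)^j C(4,j)·(4−j)!.
Computing: 24 − 24 + 12 − 4 + 1 = 9.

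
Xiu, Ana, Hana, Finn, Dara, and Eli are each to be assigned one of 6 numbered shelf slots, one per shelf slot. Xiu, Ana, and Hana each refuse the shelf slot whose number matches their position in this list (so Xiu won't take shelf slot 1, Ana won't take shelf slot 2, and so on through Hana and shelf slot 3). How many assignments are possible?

Let Aᵢ (for i ∈ {1, 2, 3}) be the placements that put person i in their forbidden shelf slot. Any j of these fix j positions, leaving (6−j)! ways to fill the rest, and there are C(3,j) ways to pick which j.
By inclusion–exclusion, the number of valid placements is Σ_{j=0}^{3} (−1)^j C(3,j)·(6−j)!.
Computing: 720 − 360 + 72 − 6 = 426.

426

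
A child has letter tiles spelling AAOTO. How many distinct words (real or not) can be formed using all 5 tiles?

30

The 5 letters of AAOTO have repeats: A appearing twice and O appearing twice.
The number of distinct arrangements is 5!/(2!·2!) = 120/4 = 30.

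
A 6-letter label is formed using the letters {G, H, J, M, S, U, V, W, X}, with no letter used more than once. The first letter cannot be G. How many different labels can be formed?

The first letter has 9−1 = 8 choices (anything except G).
The remaining 5 letters are filled from the other 8 symbols without repetition: 8 × 7 × 6 × 5 × 4 = 6720.
Total: 8 × 6720 = 53760.

53760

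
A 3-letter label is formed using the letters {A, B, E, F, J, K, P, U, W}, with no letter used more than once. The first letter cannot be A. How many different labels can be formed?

448

The first letter has 9−1 = 8 choices (anything except A).
The remaining 2 letters are filled from the other 8 symbols without repetition: 8 × 7 = 56.
Total: 8 × 56 = 448.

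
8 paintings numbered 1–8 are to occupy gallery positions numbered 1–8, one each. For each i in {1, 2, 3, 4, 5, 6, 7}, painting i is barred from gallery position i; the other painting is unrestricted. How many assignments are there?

Let Aᵢ (for 1 ≤ i ≤ 7) be the placements that put painting i in its forbidden gallery position. Any j of these fix j positions, leaving (8−j)! ways to fill the rest, and there are C(7,j) ways to pick which j.
By inclusion–exclusion, the number of valid placements is Σ_{j=0}^{7} (−1)^j C(7,j)·(8−j)!.
Computing: 40320 − 35280 + 15120 − 4200 + 840 − 126 + 14 − 1 = 16687.

16687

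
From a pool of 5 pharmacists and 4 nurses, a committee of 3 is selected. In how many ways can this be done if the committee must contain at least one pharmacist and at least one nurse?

70

Total 3-person selections from all 9: C(9,3) = 84.
Subtract selections that omit an entire group: no pharmacists → C(4,3) = 4; no nurses → C(5,3) = 10.
Both groups omitted at once is impossible, so 84 − 14 = 70.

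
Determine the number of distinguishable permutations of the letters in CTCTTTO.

CTCTTTO has 7 letters with C appearing twice and T appearing 4 times.
Dividing 7! = 5040 by 4!·2! = 48 for the repeated letters gives 105.

105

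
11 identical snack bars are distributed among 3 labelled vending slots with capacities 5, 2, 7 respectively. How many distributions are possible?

By stars and bars, unrestricted non-negative solutions to x_1+…+x_3 = 11 number C(11+2,2) = 78.
Subtract solutions that violate a single cap (substitute x_i' = x_i − (cap_i+1)): x_1 ≥ 6 gives C(7,2) = 21; x_2 ≥ 3 gives C(10,2) = 45; x_3 ≥ 8 gives C(5,2) = 10. Together 76.
Add back pairs where two caps are both exceeded: 6 + 0 + 1 = 7.
By inclusion–exclusion the count is 78 − 76 + 7 = 9.

9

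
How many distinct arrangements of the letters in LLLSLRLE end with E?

42

Fix E in the last position and arrange the remaining 7 letters.
Those 7 letters have L appearing 5 times, giving (7)!/(5!) = 42.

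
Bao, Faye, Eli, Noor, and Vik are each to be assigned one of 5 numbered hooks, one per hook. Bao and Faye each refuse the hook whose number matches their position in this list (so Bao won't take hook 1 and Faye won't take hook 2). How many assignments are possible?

78

Let Aᵢ (for i ∈ {1, 2}) be the placements that put person i in their forbidden hook. Any j of these fix j positions, leaving (5−j)! ways to fill the rest, and there are C(2,j) ways to pick which j.
By inclusion–exclusion, the number of valid placements is Σ_{j=0}^{2} (−1)^j C(2,j)·(5−j)!.
Computing: 120 − 48 + 6 = 78.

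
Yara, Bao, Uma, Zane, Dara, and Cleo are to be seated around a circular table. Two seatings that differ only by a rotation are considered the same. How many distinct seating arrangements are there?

Around a circle, 6 distinct people have 6!/6 = (5)! = 120 rotationally distinct seatings.

120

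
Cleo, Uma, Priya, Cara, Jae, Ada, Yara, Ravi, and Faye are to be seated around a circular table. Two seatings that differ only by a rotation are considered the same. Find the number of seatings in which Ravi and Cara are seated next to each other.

Glue Ravi and Cara into a block (2 internal orders). Seating 8 units around a circle gives (7)! arrangements.
So 2 × (7)! = 2 × 5040 = 10080.

10080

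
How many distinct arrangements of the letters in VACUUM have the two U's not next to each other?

240

There are 6!/(2!) = 360 arrangements of VACUUM in total.
If the two U's are adjacent, glue them into one block, leaving 5 items to arrange: (5)! = 120 ways.
Hence 360 − 120 = 240.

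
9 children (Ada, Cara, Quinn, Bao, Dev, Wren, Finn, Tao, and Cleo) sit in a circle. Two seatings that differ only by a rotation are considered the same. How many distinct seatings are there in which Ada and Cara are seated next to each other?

Glue Ada and Cara into a block (2 internal orders). Seating 8 units around a circle gives (7)! arrangements.
So 2 × (7)! = 2 × 5040 = 10080.

10080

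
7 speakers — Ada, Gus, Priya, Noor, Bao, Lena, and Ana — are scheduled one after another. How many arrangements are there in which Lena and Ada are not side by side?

3600

Of the 7! = 5040 arrangements, those with Lena and Ada adjacent number 2 × 6! = 1440 (treat the pair as a block with 2 internal orders).
Complementary counting: 5040 − 1440 = 3600.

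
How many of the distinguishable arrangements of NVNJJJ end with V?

10

Fix V in the last position and arrange the remaining 5 letters.
Those 5 letters have J appearing 3 times and N appearing twice, giving (5)!/(3!·2!) = 10.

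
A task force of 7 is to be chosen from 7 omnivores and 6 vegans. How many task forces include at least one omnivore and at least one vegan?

1715

Total 7-person selections from all 13: C(13,7) = 1716.
Selections missing a whole group: no omnivores → C(6,7) = 0; no vegans → C(7,7) = 1.
Both groups omitted at once is impossible, so 1716 − 1 = 1715.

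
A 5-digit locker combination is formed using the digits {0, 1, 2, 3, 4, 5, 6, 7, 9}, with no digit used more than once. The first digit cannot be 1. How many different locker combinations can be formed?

The first digit has 9−1 = 8 choices (anything except 1).
The remaining 4 digits are filled from the other 8 symbols without repetition: 8 × 7 × 6 × 5 = 1680.
Total: 8 × 1680 = 13440.

13440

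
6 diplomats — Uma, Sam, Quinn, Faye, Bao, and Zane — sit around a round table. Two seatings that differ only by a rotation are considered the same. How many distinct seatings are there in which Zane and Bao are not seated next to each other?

72

Without the restriction there are (5)! = 120 seatings.
Those with Zane next to Bao: fuse the pair into one unit and seat 5 units around a circle — 2·(4)! = 48.
Subtracting, 120 − 48 = 72.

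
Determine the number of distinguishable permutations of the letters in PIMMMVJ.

PIMMMVJ has 7 letters with M appearing 3 times.
Dividing 7! = 5040 by 3! = 6 for the repeated letters gives 840.

840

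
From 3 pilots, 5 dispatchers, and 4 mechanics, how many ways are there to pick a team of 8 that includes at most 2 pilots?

369

Split by how many pilots are chosen (0 through 2).
Sum: C(3,0)·C(9,8) + C(3,1)·C(9,7) + C(3,2)·C(9,6) = 9 + 108 + 252 = 369.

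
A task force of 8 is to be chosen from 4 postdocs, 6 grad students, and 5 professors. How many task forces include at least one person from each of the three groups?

Total 8-person selections from all 15: C(15,8) = 6435.
Selections missing a whole group: no postdocs → C(11,8) = 165; no grad students → C(9,8) = 9; no professors → C(10,8) = 45.
Add back selections omitting two groups (i.e. drawn from a single group): C(4,8) + C(6,8) + C(5,8) = 0.
By inclusion–exclusion: 6435 − 219 + 0 = 6216.

6216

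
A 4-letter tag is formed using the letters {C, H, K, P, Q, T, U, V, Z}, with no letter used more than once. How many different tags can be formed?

3024

With no repetition, fill the 4 letters in order: 9 choices, then 8, down to 6.
That product is 9 × 8 × 7 × 6 = 3024.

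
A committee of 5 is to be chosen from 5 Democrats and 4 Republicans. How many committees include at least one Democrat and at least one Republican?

Unrestricted: C(9,5) = 126 ways to pick any 5 of the 9.
Selections missing a whole group: no Democrats → C(4,5) = 0; no Republicans → C(5,5) = 1.
Both groups omitted at once is impossible, so 126 − 1 = 125.

125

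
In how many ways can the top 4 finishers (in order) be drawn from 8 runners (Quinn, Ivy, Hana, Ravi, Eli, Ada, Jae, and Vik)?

There are 8 choices for 1st place, 7 for 2nd, and so on down to 5 for position 4.
That gives 8 × 7 × 6 × 5 = 1680.

1680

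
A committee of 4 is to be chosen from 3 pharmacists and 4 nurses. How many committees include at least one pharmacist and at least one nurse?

Unrestricted: C(7,4) = 35 ways to pick any 4 of the 7.
Subtract selections that omit an entire group: no pharmacists → C(4,4) = 1; no nurses → C(3,4) = 0.
Both groups omitted at once is impossible, so 35 − 1 = 34.

34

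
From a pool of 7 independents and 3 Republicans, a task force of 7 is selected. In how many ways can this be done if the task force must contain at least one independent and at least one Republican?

119

Unrestricted: C(10,7) = 120 ways to pick any 7 of the 10.
Subtract selections that omit an entire group: no independents → C(3,7) = 0; no Republicans → C(7,7) = 1.
Both groups omitted at once is impossible, so 120 − 1 = 119.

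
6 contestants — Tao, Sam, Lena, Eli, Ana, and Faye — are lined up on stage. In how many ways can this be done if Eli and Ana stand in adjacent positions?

240

Treat {Eli, Ana} as a single unit. There are 5 units to order, and the pair itself can be ordered 2 ways.
So the count is 2·(5)! = 240.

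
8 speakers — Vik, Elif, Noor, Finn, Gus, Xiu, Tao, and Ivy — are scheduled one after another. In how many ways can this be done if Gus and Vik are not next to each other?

30240

Of the 8! = 40320 arrangements, those with Gus and Vik adjacent number 2 × 7! = 10080 (treat the pair as a block with 2 internal orders).
So 40320 − 10080 = 30240 arrangements keep them apart.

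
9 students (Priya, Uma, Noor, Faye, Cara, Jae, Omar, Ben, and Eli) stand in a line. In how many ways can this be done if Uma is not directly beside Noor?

282240

Of the 9! = 362880 arrangements, those with Uma and Noor adjacent number 2 × 8! = 80640 (treat the pair as a block with 2 internal orders).
Complementary counting: 362880 − 80640 = 282240.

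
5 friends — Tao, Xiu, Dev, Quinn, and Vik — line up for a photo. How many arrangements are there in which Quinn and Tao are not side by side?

72

Of the 5! = 120 arrangements, those with Quinn and Tao adjacent number 2 × 4! = 48 (treat the pair as a block with 2 internal orders).
Complementary counting: 120 − 48 = 72.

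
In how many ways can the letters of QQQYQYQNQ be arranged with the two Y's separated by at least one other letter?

196

There are 9!/(6!·2!) = 252 arrangements of QQQYQYQNQ in total.
If the two Y's are adjacent, glue them into one block, leaving 8 items to arrange: (8)!/(6!) = 56 ways.
Subtracting, 252 − 56 = 196 arrangements keep the Y's apart.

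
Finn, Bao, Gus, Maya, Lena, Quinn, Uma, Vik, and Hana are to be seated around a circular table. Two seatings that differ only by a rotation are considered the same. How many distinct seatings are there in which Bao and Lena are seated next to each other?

Glue Bao and Lena into a block (2 internal orders). Seating 8 units around a circle gives (7)! arrangements.
So 2 × (7)! = 2 × 5040 = 10080.

10080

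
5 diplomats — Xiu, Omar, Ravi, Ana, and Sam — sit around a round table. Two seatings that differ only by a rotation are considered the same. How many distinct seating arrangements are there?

24

Around a circle, 5 distinct people have 5!/5 = (4)! = 24 rotationally distinct seatings.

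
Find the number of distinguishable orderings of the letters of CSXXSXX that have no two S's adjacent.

75

There are 7!/(4!·2!) = 105 arrangements of CSXXSXX in total.
Arrangements with the S's together: treat SS as one letter, giving (6)!/(4!) = 30.
Hence 105 − 30 = 75.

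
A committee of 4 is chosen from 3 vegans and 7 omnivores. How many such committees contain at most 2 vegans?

203

Split by how many vegans are chosen (0 through 2).
Sum: C(3,0)·C(7,4) + C(3,1)·C(7,3) + C(3,2)·C(7,2) = 35 + 105 + 63 = 203.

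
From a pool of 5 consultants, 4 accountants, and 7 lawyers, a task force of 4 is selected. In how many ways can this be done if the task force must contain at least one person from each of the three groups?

910

Unrestricted: C(16,4) = 1820 ways to pick any 4 of the 16.
Selections missing a whole group: no consultants → C(11,4) = 330; no accountants → C(12,4) = 495; no lawyers → C(9,4) = 126.
Add back selections omitting two groups (i.e. drawn from a single group): C(5,4) + C(4,4) + C(7,4) = 41.
By inclusion–exclusion: 1820 − 951 + 41 = 910.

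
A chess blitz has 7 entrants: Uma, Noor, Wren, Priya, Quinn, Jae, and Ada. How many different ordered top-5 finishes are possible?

2520

This is an ordered selection of 5 from 7: P(7,5).
That gives 7 × 6 × 5 × 4 × 3 = 2520.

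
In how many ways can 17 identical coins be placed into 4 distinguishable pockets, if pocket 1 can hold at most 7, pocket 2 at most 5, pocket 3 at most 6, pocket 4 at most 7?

149

By stars and bars, unrestricted non-negative solutions to x_1+…+x_4 = 17 number C(17+3,3) = 1140.
Subtract solutions that violate a single cap (substitute x_i' = x_i − (cap_i+1)): x_1 ≥ 8 gives C(12,3) = 220; x_2 ≥ 6 gives C(14,3) = 364; x_3 ≥ 7 gives C(13,3) = 286; x_4 ≥ 8 gives C(12,3) = 220. Together 1090.
Add back pairs where two caps are both exceeded: 20 + 10 + 4 + 35 + 20 + 10 = 99.
By inclusion–exclusion the count is 1140 − 1090 + 99 = 149.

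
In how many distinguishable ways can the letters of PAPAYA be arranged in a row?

Letter multiplicities in PAPAYA: A×3, P×2, Y×1.
Dividing 6! = 720 by 3!·2! = 12 for the repeated letters gives 60.

60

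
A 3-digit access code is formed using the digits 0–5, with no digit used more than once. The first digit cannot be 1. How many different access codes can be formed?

The first digit has 6−1 = 5 choices (anything except 1).
The remaining 2 digits are filled from the other 5 symbols without repetition: 5 × 4 = 20.
Total: 5 × 20 = 100.

100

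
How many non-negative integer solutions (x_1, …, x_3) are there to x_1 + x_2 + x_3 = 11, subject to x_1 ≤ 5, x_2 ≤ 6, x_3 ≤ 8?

By stars and bars, unrestricted non-negative solutions to x_1+…+x_3 = 11 number C(11+2,2) = 78.
Subtract solutions that violate a single cap (substitute x_i' = x_i − (cap_i+1)): x_1 ≥ 6 gives C(7,2) = 21; x_2 ≥ 7 gives C(6,2) = 15; x_3 ≥ 9 gives C(4,2) = 6. Together 42.
No two caps can be exceeded simultaneously, so the pair terms are all 0.
By inclusion–exclusion the count is 78 − 42 + 0 = 36.

36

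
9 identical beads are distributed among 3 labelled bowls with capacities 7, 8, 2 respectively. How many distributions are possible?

Without the upper bounds there are C(11,2) = 55 ways to split 9 among 3 bowls.
Subtract solutions that violate a single cap (substitute x_i' = x_i − (cap_i+1)): x_1 ≥ 8 gives C(3,2) = 3; x_2 ≥ 9 gives C(2,2) = 1; x_3 ≥ 3 gives C(8,2) = 28. Together 32.
No two caps can be exceeded simultaneously, so the pair terms are all 0.
By inclusion–exclusion the count is 55 − 32 + 0 = 23.

23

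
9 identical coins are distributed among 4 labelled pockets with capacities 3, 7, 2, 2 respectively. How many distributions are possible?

Ignoring the caps, the number of non-negative solutions to x_1+…+x_4 = 9 is C(12,3) = 220.
Subtract solutions that violate a single cap (substitute x_i' = x_i − (cap_i+1)): x_1 ≥ 4 gives C(8,3) = 56; x_2 ≥ 8 gives C(4,3) = 4; x_3 ≥ 3 gives C(9,3) = 84; x_4 ≥ 3 gives C(9,3) = 84. Together 228.
Add back pairs where two caps are both exceeded: 0 + 10 + 10 + 0 + 0 + 20 = 40.
By inclusion–exclusion the count is 220 − 228 + 40 = 32.

32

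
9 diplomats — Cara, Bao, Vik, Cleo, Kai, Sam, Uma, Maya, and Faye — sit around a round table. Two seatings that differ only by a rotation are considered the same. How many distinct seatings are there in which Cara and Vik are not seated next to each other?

30240

Without the restriction there are (8)! = 40320 seatings.
Seatings with Cara beside Vik: treat them as a block with 2 internal orders, giving 2 × (7)! = 10080.
Subtracting, 40320 − 10080 = 30240.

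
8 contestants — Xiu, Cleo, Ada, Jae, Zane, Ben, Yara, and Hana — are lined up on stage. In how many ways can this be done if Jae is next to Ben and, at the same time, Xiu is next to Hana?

Treat {Jae,Ben} as one block (2 orders) and {Xiu,Hana} as another (2 orders).
That leaves 6 units to arrange: 2 × 2 × 6! = 4 × 720 = 2880.

2880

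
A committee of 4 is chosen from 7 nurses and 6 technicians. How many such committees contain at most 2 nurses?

Split by how many nurses are chosen (0 through 2).
Sum: C(7,0)·C(6,4) + C(7,1)·C(6,3) + C(7,2)·C(6,2) = 15 + 140 + 315 = 470.

470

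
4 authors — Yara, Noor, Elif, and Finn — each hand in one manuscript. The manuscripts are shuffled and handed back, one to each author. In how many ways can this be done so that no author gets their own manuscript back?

This is the derangement count D_4: permutations of 4 items with no fixed point.
By inclusion–exclusion this is Σ_{j=0}^{4} (−1)^j C(4,j)·(4−j)!.
Computing: 24 − 24 + 12 − 4 + 1 = 9.

9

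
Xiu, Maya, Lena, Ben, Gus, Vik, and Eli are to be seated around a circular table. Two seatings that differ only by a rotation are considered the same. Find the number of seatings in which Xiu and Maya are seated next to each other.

Treat {Xiu, Maya} as one unit (2 internal orders) and seat the resulting 6 units around the table: (5)! circular arrangements.
So 2 × (5)! = 2 × 120 = 240.

240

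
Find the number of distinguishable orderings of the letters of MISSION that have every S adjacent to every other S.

Treat the 2 copies of S as a single block. The multiset to arrange is then {SS, I, I, M, N, O}, 6 items in all.
That gives (6)!/(2!) = 360 arrangements.

360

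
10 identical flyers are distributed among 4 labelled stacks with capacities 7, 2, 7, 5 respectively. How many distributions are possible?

115

By stars and bars, unrestricted non-negative solutions to x_1+…+x_4 = 10 number C(10+3,3) = 286.
Subtract solutions that violate a single cap (substitute x_i' = x_i − (cap_i+1)): x_1 ≥ 8 gives C(5,3) = 10; x_2 ≥ 3 gives C(10,3) = 120; x_3 ≥ 8 gives C(5,3) = 10; x_4 ≥ 6 gives C(7,3) = 35. Together 175.
Add back pairs where two caps are both exceeded: 0 + 0 + 0 + 0 + 4 + 0 = 4.
By inclusion–exclusion the count is 286 − 175 + 4 = 115.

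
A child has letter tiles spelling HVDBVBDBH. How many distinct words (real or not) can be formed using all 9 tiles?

The 9 letters of HVDBVBDBH have repeats: B appearing 3 times, D appearing twice, H appearing twice, and V appearing twice.
The number of distinct arrangements is 9!/(3!·2!·2!·2!) = 362880/48 = 7560.

7560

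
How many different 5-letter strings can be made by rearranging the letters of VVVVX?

The 5 letters of VVVVX have repeats: V appearing 4 times.
Dividing 5! = 120 by 4! = 24 for the repeated letters gives 5.

5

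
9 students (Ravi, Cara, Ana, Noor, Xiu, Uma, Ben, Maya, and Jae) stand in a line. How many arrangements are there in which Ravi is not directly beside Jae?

Of the 9! = 362880 arrangements, those with Ravi and Jae adjacent number 2 × 8! = 80640 (treat the pair as a block with 2 internal orders).
So 362880 − 80640 = 282240 arrangements keep them apart.

282240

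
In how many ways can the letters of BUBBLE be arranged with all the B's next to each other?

24

Treat the 3 copies of B as a single block. The multiset to arrange is then {BBB, E, L, U}, 4 items in all.
All 4 items are distinct, so there are (4)! = 24 arrangements.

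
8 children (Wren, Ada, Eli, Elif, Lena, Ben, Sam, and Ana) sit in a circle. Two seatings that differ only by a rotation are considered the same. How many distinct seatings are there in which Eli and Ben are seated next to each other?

Treat {Eli, Ben} as one unit (2 internal orders) and seat the resulting 7 units around the table: (6)! circular arrangements.
So 2 × (6)! = 2 × 720 = 1440.

1440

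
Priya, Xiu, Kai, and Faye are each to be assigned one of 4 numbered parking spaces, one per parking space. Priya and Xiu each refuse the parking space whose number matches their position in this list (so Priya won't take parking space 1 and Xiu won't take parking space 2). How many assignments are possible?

14

Let Aᵢ (for i ∈ {1, 2}) be the placements that put person i in their forbidden parking space. Any j of these fix j positions, leaving (4−j)! ways to fill the rest, and there are C(2,j) ways to pick which j.
By inclusion–exclusion, the number of valid placements is Σ_{j=0}^{2} (−1)^j C(2,j)·(4−j)!.
Computing: 24 − 12 + 2 = 14.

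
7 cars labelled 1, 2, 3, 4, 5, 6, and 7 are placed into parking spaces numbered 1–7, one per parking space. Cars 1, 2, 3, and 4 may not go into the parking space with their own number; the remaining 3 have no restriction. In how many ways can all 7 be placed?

Let Aᵢ (for 1 ≤ i ≤ 4) be the placements that put car i in its forbidden parking space. Any j of these fix j positions, leaving (7−j)! ways to fill the rest, and there are C(4,j) ways to pick which j.
By inclusion–exclusion, the number of valid placements is Σ_{j=0}^{4} (−1)^j C(4,j)·(7−j)!.
Computing: 5040 − 2880 + 720 − 96 + 6 = 2790.

2790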